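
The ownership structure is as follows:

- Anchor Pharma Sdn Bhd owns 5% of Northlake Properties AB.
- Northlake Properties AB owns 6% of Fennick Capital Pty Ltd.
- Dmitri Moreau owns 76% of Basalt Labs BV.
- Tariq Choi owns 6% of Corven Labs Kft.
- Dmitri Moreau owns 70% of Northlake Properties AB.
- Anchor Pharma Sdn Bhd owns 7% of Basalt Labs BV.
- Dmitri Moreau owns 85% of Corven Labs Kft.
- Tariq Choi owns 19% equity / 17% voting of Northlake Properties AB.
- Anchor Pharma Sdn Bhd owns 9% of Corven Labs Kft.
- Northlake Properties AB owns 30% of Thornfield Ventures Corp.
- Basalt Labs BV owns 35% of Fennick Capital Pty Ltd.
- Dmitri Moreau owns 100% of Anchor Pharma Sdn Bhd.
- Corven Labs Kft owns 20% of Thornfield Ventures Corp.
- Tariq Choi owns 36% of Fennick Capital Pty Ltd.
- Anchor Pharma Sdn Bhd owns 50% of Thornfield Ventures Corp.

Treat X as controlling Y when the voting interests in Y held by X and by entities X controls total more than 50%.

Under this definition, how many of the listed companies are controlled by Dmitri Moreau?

5

Dmitri holds 100% of Anchor, so Dmitri controls Anchor.
Dmitri and Anchor together hold 70% + 5% = 75% of Northlake, so Dmitri controls Northlake.
Anchor and Dmitri together hold 7% + 76% = 83% of Basalt, so Dmitri controls Basalt.
Anchor and Dmitri together hold 9% + 85% = 94% of Corven, so Dmitri controls Corven.
Anchor and Northlake and Corven together hold 50% + 30% + 20% = 100% of Thornfield, so Dmitri controls Thornfield.
No other company's threshold is met.
Dmitri controls 5 companies.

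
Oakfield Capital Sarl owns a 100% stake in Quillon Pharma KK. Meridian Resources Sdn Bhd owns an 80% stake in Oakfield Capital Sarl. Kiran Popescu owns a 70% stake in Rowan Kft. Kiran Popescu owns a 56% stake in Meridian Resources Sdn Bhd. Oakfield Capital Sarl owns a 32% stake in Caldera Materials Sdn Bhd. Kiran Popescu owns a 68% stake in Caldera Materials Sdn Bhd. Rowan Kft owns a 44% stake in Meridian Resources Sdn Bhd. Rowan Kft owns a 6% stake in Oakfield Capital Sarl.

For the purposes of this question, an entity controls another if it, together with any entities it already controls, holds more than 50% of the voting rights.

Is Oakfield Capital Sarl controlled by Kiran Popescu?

Kiran holds 70% of Rowan, so Kiran controls Rowan.
Kiran and Rowan together hold 56% + 44% = 100% of Meridian, so Kiran controls Meridian.
Meridian and Rowan together hold 80% + 6% = 86% of Oakfield, so Kiran controls Oakfield.

Yes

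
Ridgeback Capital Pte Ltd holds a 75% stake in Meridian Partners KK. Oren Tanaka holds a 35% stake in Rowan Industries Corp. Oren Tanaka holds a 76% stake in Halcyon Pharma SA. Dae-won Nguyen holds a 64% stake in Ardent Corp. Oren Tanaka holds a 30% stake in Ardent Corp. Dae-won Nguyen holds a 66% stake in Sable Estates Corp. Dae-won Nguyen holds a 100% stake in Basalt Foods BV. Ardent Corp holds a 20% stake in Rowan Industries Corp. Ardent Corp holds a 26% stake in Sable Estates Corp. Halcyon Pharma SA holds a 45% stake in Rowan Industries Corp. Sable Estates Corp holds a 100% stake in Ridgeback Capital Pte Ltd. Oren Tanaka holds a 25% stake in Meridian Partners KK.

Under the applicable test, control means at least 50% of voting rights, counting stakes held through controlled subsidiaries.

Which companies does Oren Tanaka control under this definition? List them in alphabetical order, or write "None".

Halcyon Pharma SA, Rowan Industries Corp

Oren holds 76% of Halcyon, so Oren controls Halcyon.
Halcyon and Oren together hold 45% + 35% = 80% of Rowan, so Oren controls Rowan.
No other company's threshold is met.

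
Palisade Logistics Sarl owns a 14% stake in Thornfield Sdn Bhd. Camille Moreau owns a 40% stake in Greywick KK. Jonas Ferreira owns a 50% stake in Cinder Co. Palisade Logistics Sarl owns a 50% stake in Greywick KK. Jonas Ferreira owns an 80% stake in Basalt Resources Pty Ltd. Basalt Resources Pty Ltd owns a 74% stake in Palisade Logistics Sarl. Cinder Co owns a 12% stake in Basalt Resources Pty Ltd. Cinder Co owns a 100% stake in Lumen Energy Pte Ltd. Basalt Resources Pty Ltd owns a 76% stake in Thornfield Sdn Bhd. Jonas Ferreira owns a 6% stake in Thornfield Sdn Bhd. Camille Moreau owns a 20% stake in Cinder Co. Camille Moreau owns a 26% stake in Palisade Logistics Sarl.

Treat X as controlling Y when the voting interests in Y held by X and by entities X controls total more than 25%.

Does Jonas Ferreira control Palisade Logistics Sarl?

Yes

Jonas holds 50% of Cinder, so Jonas controls Cinder.
Cinder and Jonas together hold 12% + 80% = 92% of Basalt, so Jonas controls Basalt.
Basalt holds 74% of Palisade, so Jonas controls Palisade.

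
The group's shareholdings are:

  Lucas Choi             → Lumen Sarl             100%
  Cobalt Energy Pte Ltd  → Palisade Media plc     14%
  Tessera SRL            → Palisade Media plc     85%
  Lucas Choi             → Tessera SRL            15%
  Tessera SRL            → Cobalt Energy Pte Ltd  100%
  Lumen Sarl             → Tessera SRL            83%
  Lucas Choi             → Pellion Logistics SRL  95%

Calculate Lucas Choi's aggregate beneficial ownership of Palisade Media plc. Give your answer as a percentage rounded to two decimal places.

Lucas reaches Palisade along 4 paths.
Via Lumen → Tessera: 100% × 83% × 85% = 70.55%.
Via Tessera: 15% × 85% = 12.75%.
Via Lumen → Tessera → Cobalt: 100% × 83% × 100% × 14% = 11.62%.
Via Tessera → Cobalt: 15% × 100% × 14% = 2.1%.
Total: 70.55% + 12.75% + 11.62% + 2.1% = 97.02%.

97.02%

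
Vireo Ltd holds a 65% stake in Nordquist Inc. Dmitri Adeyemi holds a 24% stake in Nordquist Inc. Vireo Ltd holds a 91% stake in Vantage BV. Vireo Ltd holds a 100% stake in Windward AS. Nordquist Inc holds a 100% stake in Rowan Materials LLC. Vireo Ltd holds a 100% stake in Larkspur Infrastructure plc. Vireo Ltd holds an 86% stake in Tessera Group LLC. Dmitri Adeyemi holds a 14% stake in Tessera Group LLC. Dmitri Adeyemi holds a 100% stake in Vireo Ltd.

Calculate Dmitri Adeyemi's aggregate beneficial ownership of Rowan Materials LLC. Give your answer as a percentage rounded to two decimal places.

Dmitri reaches Rowan along 2 paths.
Via Vireo → Nordquist: 100% × 65% × 100% = 65%.
Via Nordquist: 24% × 100% = 24%.
Total: 65% + 24% = 89%.
Rounded: 89.00%.

89.00%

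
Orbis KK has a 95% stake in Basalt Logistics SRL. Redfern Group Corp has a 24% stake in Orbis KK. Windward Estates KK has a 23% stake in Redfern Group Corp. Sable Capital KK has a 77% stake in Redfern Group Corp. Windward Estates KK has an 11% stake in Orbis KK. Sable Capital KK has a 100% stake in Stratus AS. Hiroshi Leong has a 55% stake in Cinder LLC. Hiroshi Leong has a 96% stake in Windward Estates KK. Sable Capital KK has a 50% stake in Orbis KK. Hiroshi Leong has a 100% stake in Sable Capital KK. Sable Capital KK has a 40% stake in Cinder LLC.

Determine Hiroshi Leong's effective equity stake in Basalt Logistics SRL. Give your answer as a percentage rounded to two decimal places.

80.12%

Hiroshi reaches Basalt along 4 paths.
Via Sable → Redfern → Orbis: 100% × 77% × 24% × 95% = 17.556%.
Via Windward → Redfern → Orbis: 96% × 23% × 24% × 95% = 5.03424%.
Via Sable → Orbis: 100% × 50% × 95% = 47.5%.
Via Windward → Orbis: 96% × 11% × 95% = 10.032%.
Total: 17.556% + 5.03424% + 47.5% + 10.032% = 80.12224%.
Rounded: 80.12%.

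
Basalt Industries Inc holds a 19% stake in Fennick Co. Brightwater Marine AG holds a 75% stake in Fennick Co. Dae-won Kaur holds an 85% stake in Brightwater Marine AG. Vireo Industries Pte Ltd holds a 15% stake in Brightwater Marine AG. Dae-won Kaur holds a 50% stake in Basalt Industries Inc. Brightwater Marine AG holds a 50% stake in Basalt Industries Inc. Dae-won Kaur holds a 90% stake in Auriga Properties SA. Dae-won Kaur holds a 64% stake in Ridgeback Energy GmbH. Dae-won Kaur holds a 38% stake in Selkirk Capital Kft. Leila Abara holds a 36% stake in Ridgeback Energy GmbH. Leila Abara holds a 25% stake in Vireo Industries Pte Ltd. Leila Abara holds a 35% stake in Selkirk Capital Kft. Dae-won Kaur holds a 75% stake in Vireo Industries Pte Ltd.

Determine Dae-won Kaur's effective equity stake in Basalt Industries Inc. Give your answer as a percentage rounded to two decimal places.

98.13%

Dae-won reaches Basalt along 3 paths.
Direct stake: 50% = 50%.
Via Vireo → Brightwater: 75% × 15% × 50% = 5.625%.
Via Brightwater: 85% × 50% = 42.5%.
Total: 50% + 5.625% + 42.5% = 98.125%.
Rounded: 98.13%.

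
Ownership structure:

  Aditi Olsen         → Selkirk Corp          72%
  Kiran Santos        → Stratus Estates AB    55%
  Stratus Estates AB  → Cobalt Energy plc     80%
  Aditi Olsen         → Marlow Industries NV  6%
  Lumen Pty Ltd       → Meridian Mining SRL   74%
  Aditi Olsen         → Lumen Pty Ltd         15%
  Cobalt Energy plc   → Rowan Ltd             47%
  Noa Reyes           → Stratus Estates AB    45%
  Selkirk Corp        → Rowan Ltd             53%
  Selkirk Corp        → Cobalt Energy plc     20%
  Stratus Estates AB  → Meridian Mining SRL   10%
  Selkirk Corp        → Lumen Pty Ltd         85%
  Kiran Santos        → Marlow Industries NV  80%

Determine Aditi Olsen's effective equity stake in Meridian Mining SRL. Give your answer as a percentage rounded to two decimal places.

Aditi reaches Meridian along 2 paths.
Via Lumen: 15% × 74% = 11.1%.
Via Selkirk → Lumen: 72% × 85% × 74% = 45.288%.
Total: 11.1% + 45.288% = 56.388%.
Rounded: 56.39%.

56.39%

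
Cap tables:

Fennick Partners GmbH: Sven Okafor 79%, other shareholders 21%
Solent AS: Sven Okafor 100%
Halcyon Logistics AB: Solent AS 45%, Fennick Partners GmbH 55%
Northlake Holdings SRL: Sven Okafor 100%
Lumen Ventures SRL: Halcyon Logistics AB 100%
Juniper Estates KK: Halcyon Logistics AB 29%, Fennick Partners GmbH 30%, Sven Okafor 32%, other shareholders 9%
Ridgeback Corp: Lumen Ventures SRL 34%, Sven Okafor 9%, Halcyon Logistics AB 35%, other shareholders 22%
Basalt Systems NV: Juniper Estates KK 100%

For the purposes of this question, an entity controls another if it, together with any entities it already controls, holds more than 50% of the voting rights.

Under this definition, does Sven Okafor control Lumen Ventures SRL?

Sven holds 100% of Solent, so Sven controls Solent.
Sven holds 79% of Fennick, so Sven controls Fennick.
Solent and Fennick together hold 45% + 55% = 100% of Halcyon, so Sven controls Halcyon.
Halcyon holds 100% of Lumen, so Sven controls Lumen.

Yes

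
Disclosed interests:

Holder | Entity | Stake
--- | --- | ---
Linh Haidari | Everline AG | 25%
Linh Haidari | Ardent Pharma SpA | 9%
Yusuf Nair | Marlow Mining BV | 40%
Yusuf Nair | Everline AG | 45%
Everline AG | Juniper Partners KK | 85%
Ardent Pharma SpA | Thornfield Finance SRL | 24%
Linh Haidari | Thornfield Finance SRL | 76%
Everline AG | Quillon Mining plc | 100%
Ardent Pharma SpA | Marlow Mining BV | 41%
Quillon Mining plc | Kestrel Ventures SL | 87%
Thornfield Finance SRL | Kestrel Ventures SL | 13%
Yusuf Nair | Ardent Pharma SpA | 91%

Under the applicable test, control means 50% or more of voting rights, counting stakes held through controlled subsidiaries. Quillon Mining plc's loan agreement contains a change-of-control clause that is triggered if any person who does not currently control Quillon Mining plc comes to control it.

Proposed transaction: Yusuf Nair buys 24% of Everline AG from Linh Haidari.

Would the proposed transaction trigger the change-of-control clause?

The purchase adds only to Yusuf's holdings (Linh's stake shrinks), so Yusuf is the only person who could newly come to control Quillon.
Yusuf holds 91% of Ardent, so Yusuf controls Ardent.
Yusuf and Ardent together hold 40% + 41% = 81% of Marlow, so Yusuf controls Marlow.
Neither Yusuf nor any entity Yusuf controls holds any voting interest in Quillon.
So before the transaction, Yusuf does not control Quillon.
After the purchase, Yusuf's direct stake in Everline rises to 45% + 24% = 69%, and Linh's stake falls to 1%.
Yusuf holds 69% of Everline, so Yusuf controls Everline.
Everline holds 100% of Quillon, so Yusuf controls Quillon.
Yusuf did not control Quillon before and does after, so the clause is triggered.

Yes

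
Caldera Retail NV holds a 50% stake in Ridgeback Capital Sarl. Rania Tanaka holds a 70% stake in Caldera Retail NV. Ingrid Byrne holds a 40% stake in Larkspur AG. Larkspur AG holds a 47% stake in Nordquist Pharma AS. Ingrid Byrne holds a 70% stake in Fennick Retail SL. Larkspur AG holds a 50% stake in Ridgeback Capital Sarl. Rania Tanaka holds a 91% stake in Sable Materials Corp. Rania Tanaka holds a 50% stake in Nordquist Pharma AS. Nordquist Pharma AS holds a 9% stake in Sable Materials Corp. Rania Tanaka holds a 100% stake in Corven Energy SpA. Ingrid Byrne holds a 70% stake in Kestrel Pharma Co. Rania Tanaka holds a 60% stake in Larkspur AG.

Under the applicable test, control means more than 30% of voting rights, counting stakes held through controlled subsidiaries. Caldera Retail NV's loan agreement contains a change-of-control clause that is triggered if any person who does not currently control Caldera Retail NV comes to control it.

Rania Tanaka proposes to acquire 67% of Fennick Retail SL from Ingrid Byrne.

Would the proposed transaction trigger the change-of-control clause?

The purchase adds only to Rania's holdings (Ingrid's stake shrinks), so Rania is the only person who could newly come to control Caldera.
Rania holds 70% of Caldera, so Rania controls Caldera.
So Rania already controls Caldera before the transaction.
After the purchase, Rania holds 67% of Fennick directly, and Ingrid's stake falls to 3%.
Rania controlled Caldera already, so this is not a new person acquiring control; every other person's position is unchanged or reduced.
No new person acquires control, so the clause is not triggered.

No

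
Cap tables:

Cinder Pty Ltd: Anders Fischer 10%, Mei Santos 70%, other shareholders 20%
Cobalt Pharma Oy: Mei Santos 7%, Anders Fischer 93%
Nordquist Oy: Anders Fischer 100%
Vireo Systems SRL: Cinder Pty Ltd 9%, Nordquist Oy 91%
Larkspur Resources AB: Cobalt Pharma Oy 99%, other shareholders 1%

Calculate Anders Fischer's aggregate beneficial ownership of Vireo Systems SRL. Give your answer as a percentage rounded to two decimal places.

Anders reaches Vireo along 2 paths.
Via Cinder: 10% × 9% = 0.9%.
Via Nordquist: 100% × 91% = 91%.
Total: 0.9% + 91% = 91.9%.
Rounded: 91.90%.

91.90%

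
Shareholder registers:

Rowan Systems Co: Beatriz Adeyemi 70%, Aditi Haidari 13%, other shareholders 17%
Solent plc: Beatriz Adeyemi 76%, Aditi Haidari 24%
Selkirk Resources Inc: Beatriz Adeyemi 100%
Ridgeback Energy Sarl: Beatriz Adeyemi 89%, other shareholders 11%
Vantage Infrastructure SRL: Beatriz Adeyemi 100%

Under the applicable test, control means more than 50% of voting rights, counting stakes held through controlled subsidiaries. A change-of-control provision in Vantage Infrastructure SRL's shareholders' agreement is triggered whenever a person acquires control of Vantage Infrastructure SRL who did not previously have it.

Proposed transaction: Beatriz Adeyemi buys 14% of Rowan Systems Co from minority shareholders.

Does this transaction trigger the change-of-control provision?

The purchase changes only Beatriz's holdings, so Beatriz is the only person who could newly come to control Vantage.
Beatriz holds 100% of Vantage, so Beatriz controls Vantage.
So Beatriz already controls Vantage before the transaction.
After the purchase, Beatriz's direct stake in Rowan rises to 70% + 14% = 84%.
Beatriz controlled Vantage already, so this is not a new person acquiring control; every other person's position is unchanged or reduced.
No new person acquires control, so the clause is not triggered.

No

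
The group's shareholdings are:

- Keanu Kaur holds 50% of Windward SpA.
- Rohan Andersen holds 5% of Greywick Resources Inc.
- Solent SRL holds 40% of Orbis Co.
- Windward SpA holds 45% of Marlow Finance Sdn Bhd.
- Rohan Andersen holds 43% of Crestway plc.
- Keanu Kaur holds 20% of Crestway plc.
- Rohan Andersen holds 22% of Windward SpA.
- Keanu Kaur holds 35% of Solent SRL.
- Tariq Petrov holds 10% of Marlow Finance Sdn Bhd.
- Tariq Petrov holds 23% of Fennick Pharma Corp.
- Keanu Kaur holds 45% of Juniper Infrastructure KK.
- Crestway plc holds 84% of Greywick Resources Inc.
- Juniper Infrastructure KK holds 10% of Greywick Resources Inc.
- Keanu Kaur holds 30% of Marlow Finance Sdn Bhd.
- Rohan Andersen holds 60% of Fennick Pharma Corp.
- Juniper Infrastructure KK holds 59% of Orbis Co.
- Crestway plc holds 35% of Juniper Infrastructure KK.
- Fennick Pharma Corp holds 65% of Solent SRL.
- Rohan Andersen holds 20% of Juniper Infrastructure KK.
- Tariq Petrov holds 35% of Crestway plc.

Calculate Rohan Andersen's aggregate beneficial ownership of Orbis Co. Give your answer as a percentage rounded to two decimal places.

36.28%

Rohan reaches Orbis along 3 paths.
Via Juniper: 20% × 59% = 11.8%.
Via Crestway → Juniper: 43% × 35% × 59% = 8.8795%.
Via Fennick → Solent: 60% × 65% × 40% = 15.6%.
Total: 11.8% + 8.8795% + 15.6% = 36.2795%.
Rounded: 36.28%.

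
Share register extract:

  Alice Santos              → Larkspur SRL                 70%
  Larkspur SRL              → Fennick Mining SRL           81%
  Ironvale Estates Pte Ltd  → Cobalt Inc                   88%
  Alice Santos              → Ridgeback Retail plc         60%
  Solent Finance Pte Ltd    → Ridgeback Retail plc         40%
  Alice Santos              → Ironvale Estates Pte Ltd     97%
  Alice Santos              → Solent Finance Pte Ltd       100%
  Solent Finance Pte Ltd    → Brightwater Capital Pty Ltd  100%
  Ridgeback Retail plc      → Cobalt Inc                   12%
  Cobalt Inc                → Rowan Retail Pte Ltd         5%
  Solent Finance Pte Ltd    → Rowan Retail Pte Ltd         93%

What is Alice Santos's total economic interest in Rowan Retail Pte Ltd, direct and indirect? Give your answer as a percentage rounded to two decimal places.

Alice reaches Rowan along 4 paths.
Via Ironvale → Cobalt: 97% × 88% × 5% = 4.268%.
Via Ridgeback → Cobalt: 60% × 12% × 5% = 0.36%.
Via Solent → Ridgeback → Cobalt: 100% × 40% × 12% × 5% = 0.24%.
Via Solent: 100% × 93% = 93%.
Total: 4.268% + 0.36% + 0.24% + 93% = 97.868%.
Rounded: 97.87%.

97.87%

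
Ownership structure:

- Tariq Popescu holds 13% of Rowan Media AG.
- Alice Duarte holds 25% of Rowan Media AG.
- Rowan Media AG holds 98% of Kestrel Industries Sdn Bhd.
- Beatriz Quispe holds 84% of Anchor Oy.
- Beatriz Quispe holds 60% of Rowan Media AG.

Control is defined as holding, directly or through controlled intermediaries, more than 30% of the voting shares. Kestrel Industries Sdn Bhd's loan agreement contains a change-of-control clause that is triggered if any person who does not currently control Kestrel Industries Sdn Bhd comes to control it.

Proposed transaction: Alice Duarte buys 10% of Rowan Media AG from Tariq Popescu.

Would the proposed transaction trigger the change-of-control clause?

Yes

The purchase adds only to Alice's holdings (Tariq's stake shrinks), so Alice is the only person who could newly come to control Kestrel.
Alice's largest direct stake is 25% in Rowan, which does not meet the threshold, so Alice controls no company.
Neither Alice nor any entity Alice controls holds any voting interest in Kestrel.
So before the transaction, Alice does not control Kestrel.
After the purchase, Alice's direct stake in Rowan rises to 25% + 10% = 35%, and Tariq's stake falls to 3%.
Alice holds 35% of Rowan, so Alice controls Rowan.
Rowan holds 98% of Kestrel, so Alice controls Kestrel.
Alice did not control Kestrel before and does after, so the clause is triggered.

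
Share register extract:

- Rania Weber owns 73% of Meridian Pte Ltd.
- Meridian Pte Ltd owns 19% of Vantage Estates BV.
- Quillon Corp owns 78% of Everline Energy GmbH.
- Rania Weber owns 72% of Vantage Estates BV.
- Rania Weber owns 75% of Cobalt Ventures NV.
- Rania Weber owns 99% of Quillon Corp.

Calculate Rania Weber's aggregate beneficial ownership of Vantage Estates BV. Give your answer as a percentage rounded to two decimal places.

Rania reaches Vantage along 2 paths.
Via Meridian: 73% × 19% = 13.87%.
Direct stake: 72% = 72%.
Total: 13.87% + 72% = 85.87%.

85.87%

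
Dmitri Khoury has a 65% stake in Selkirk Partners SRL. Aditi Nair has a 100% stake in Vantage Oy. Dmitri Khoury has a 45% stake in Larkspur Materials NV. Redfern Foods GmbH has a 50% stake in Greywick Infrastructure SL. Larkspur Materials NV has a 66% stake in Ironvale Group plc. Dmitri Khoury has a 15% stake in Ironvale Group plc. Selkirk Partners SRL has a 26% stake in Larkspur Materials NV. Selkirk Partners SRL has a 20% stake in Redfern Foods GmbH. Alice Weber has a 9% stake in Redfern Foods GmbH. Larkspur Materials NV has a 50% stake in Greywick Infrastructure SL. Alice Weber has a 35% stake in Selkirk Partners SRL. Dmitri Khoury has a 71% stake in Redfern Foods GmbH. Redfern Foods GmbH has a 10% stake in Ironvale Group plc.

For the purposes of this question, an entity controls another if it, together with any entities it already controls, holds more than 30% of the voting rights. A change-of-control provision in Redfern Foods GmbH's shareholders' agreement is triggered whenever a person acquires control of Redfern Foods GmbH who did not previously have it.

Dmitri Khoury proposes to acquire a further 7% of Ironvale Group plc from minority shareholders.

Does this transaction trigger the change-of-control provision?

No

The purchase changes only Dmitri's holdings, so Dmitri is the only person who could newly come to control Redfern.
Dmitri holds 65% of Selkirk, so Dmitri controls Selkirk.
Dmitri and Selkirk together hold 71% + 20% = 91% of Redfern, so Dmitri controls Redfern.
So Dmitri already controls Redfern before the transaction.
After the purchase, Dmitri's direct stake in Ironvale rises to 15% + 7% = 22%.
Dmitri controlled Redfern already, so this is not a new person acquiring control; every other person's position is unchanged or reduced.
No new person acquires control, so the clause is not triggered.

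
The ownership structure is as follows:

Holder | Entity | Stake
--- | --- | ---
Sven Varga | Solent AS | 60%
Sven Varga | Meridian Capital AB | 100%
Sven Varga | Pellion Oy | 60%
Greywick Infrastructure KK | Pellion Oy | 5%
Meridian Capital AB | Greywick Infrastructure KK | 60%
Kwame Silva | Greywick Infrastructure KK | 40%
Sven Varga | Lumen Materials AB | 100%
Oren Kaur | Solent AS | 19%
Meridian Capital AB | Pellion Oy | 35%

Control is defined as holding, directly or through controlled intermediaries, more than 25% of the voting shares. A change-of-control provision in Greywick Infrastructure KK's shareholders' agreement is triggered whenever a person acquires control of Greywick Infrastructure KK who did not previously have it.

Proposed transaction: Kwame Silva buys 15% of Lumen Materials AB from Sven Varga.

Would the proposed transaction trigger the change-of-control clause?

The purchase adds only to Kwame's holdings (Sven's stake shrinks), so Kwame is the only person who could newly come to control Greywick.
Kwame holds 40% of Greywick, so Kwame controls Greywick.
So Kwame already controls Greywick before the transaction.
After the purchase, Kwame holds 15% of Lumen directly, and Sven's stake falls to 85%.
Kwame controlled Greywick already, so this is not a new person acquiring control; every other person's position is unchanged or reduced.
No new person acquires control, so the clause is not triggered.

No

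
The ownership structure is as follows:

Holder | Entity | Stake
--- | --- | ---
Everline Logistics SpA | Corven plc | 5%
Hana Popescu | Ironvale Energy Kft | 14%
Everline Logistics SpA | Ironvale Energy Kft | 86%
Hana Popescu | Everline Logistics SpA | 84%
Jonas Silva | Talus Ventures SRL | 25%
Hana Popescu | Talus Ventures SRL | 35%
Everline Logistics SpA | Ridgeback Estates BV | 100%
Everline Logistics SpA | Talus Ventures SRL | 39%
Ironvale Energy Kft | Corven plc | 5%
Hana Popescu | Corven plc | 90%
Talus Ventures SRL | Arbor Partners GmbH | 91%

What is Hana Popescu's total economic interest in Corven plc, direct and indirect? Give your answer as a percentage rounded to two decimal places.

Hana reaches Corven along 4 paths.
Via Everline → Ironvale: 84% × 86% × 5% = 3.612%.
Via Ironvale: 14% × 5% = 0.7%.
Direct stake: 90% = 90%.
Via Everline: 84% × 5% = 4.2%.
Total: 3.612% + 0.7% + 90% + 4.2% = 98.512%.
Rounded: 98.51%.

98.51%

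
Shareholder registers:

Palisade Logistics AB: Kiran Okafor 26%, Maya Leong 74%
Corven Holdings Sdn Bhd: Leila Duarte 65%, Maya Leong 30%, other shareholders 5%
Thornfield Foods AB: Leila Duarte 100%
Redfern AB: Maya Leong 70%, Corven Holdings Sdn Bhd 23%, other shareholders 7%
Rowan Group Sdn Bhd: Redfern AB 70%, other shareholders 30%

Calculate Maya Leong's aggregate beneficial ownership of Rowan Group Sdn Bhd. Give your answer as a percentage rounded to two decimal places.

Maya reaches Rowan along 2 paths.
Via Redfern: 70% × 70% = 49%.
Via Corven → Redfern: 30% × 23% × 70% = 4.83%.
Total: 49% + 4.83% = 53.83%.

53.83%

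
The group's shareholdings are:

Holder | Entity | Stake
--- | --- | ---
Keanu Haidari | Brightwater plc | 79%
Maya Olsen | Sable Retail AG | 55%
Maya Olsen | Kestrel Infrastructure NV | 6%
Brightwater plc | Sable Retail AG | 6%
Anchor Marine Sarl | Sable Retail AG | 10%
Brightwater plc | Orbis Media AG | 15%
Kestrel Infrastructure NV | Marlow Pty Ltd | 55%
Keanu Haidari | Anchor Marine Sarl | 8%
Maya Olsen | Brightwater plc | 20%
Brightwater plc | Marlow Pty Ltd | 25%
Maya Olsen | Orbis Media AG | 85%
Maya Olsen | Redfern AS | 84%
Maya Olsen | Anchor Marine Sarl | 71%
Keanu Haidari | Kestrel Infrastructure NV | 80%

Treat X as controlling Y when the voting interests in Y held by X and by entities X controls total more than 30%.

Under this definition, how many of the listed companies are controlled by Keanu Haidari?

Keanu holds 80% of Kestrel, so Keanu controls Kestrel.
Keanu holds 79% of Brightwater, so Keanu controls Brightwater.
Brightwater and Kestrel together hold 25% + 55% = 80% of Marlow, so Keanu controls Marlow.
No other company's threshold is met.
Keanu controls 3 companies.

3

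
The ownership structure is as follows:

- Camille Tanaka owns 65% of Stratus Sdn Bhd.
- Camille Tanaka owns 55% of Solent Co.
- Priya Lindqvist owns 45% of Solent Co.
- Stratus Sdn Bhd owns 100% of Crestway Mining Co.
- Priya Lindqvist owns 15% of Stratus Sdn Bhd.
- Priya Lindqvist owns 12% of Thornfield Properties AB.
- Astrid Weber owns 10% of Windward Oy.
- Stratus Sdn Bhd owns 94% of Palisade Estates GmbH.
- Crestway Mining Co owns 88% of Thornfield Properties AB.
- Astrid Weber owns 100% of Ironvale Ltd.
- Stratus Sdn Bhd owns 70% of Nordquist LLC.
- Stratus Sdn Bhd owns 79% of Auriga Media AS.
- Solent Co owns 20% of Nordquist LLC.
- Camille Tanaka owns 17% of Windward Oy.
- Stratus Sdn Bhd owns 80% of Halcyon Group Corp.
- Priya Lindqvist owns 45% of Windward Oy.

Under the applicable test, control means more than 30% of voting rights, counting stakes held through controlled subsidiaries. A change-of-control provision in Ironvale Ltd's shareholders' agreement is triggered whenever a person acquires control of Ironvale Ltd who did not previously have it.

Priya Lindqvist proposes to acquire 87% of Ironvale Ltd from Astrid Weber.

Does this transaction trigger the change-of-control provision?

Yes

The purchase adds only to Priya's holdings (Astrid's stake shrinks), so Priya is the only person who could newly come to control Ironvale.
Priya holds 45% of Solent, so Priya controls Solent.
Priya holds 45% of Windward, so Priya controls Windward.
Neither Priya nor any entity Priya controls holds any voting interest in Ironvale.
So before the transaction, Priya does not control Ironvale.
After the purchase, Priya holds 87% of Ironvale directly, and Astrid's stake falls to 13%.
Priya holds 87% of Ironvale, so Priya controls Ironvale.
Priya did not control Ironvale before and does after, so the clause is triggered.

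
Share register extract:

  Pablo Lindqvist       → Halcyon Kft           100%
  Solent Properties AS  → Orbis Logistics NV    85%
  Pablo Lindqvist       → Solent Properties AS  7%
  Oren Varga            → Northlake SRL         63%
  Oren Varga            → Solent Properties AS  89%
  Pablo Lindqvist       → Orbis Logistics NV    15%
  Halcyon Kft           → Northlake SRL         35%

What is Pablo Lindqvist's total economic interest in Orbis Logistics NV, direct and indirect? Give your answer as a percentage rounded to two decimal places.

Pablo reaches Orbis along 2 paths.
Direct stake: 15% = 15%.
Via Solent: 7% × 85% = 5.95%.
Total: 15% + 5.95% = 20.95%.

20.95%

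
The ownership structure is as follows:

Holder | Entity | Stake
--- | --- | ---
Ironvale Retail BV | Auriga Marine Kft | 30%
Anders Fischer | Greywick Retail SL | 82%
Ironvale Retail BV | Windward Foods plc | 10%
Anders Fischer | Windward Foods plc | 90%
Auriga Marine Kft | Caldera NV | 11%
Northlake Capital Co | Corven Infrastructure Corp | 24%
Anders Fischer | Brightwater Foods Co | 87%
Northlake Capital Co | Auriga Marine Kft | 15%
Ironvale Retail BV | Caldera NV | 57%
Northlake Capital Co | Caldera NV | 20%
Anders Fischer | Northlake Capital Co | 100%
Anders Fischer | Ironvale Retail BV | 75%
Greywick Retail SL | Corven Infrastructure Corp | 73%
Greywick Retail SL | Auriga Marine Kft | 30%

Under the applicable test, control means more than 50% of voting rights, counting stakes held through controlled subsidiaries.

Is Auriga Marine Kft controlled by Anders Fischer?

Yes

Anders holds 75% of Ironvale, so Anders controls Ironvale.
Anders holds 100% of Northlake, so Anders controls Northlake.
Anders holds 82% of Greywick, so Anders controls Greywick.
Northlake and Greywick and Ironvale together hold 15% + 30% + 30% = 75% of Auriga, so Anders controls Auriga.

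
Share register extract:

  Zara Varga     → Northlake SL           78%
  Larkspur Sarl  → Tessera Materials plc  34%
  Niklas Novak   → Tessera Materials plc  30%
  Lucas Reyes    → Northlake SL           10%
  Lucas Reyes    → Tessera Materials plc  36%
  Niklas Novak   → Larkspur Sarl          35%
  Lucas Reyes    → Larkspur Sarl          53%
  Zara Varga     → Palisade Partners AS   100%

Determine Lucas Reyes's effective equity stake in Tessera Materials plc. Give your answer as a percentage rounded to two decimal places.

54.02%

Lucas reaches Tessera along 2 paths.
Via Larkspur: 53% × 34% = 18.02%.
Direct stake: 36% = 36%.
Total: 18.02% + 36% = 54.02%.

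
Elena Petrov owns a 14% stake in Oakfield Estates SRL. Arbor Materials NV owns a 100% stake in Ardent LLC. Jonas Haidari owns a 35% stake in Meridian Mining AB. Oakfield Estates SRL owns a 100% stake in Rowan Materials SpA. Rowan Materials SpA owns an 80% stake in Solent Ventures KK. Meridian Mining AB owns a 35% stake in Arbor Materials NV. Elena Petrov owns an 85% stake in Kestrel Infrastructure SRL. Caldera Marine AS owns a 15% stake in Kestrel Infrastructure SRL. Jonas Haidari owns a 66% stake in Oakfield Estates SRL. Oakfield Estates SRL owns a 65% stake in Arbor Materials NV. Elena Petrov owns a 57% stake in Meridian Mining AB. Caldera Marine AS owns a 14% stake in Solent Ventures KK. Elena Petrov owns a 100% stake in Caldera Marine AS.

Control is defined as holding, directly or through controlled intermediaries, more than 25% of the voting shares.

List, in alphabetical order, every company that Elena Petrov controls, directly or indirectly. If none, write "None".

Arbor Materials NV, Ardent LLC, Caldera Marine AS, Kestrel Infrastructure SRL, Meridian Mining AB

Elena holds 57% of Meridian, so Elena controls Meridian.
Elena holds 100% of Caldera, so Elena controls Caldera.
Meridian holds 35% of Arbor, so Elena controls Arbor.
Elena and Caldera together hold 85% + 15% = 100% of Kestrel, so Elena controls Kestrel.
Arbor holds 100% of Ardent, so Elena controls Ardent.
No other company's threshold is met.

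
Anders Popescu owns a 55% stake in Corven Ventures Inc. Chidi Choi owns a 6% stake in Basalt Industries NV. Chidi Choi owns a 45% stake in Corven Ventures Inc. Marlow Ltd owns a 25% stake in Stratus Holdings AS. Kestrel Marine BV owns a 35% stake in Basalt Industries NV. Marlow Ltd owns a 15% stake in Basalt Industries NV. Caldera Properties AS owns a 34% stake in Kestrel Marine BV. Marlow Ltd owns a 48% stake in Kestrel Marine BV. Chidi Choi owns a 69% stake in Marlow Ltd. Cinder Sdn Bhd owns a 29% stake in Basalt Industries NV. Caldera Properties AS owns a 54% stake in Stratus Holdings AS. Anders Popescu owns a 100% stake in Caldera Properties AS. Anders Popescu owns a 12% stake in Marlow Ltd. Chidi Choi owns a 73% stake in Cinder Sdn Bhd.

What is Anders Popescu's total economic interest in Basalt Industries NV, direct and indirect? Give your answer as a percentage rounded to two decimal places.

15.72%

Anders reaches Basalt along 3 paths.
Via Caldera → Kestrel: 100% × 34% × 35% = 11.9%.
Via Marlow → Kestrel: 12% × 48% × 35% = 2.016%.
Via Marlow: 12% × 15% = 1.8%.
Total: 11.9% + 2.016% + 1.8% = 15.716%.
Rounded: 15.72%.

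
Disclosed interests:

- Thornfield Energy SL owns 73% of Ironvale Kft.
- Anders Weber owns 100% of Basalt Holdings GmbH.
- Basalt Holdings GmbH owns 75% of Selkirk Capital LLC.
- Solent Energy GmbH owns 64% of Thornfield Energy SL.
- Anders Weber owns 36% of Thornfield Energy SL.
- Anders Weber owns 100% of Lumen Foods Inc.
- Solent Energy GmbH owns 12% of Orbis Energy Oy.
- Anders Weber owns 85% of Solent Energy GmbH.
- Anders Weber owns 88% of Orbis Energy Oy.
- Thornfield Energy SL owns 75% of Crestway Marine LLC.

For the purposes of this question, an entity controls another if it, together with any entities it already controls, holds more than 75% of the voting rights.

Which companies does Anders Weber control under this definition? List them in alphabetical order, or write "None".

Basalt Holdings GmbH, Lumen Foods Inc, Orbis Energy Oy, Solent Energy GmbH, Thornfield Energy SL

Anders holds 85% of Solent, so Anders controls Solent.
Anders holds 100% of Lumen, so Anders controls Lumen.
Solent and Anders together hold 64% + 36% = 100% of Thornfield, so Anders controls Thornfield.
Anders holds 100% of Basalt, so Anders controls Basalt.
Solent and Anders together hold 12% + 88% = 100% of Orbis, so Anders controls Orbis.
No other company's threshold is met.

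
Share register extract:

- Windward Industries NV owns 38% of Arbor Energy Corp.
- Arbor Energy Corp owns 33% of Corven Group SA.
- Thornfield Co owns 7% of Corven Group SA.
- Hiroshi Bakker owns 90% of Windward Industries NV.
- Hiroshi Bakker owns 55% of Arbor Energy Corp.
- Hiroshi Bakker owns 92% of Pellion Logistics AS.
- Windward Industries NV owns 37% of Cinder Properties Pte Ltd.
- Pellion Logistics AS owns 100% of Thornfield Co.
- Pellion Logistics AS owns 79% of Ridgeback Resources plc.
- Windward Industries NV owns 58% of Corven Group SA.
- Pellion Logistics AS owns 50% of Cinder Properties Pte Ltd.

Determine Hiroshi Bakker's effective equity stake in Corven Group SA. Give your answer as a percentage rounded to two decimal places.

Hiroshi reaches Corven along 4 paths.
Via Windward: 90% × 58% = 52.2%.
Via Arbor: 55% × 33% = 18.15%.
Via Windward → Arbor: 90% × 38% × 33% = 11.286%.
Via Pellion → Thornfield: 92% × 100% × 7% = 6.44%.
Total: 52.2% + 18.15% + 11.286% + 6.44% = 88.076%.
Rounded: 88.08%.

88.08%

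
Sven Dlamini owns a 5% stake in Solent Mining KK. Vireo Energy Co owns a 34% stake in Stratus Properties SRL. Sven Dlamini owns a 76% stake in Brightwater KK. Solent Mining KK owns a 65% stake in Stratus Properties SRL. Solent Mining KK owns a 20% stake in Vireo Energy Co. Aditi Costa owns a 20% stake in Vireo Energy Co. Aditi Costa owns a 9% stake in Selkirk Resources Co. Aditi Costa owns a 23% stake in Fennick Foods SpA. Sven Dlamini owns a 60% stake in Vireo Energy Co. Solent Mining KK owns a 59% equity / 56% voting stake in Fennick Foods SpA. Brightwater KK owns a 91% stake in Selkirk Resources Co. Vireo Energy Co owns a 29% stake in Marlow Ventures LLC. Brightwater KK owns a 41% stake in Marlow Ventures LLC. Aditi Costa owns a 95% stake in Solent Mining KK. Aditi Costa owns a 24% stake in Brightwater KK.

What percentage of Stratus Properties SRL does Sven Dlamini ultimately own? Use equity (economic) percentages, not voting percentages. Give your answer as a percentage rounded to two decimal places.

23.99%

Sven reaches Stratus along 3 paths.
Via Vireo: 60% × 34% = 20.4%.
Via Solent → Vireo: 5% × 20% × 34% = 0.34%.
Via Solent: 5% × 65% = 3.25%.
Total: 20.4% + 0.34% + 3.25% = 23.99%.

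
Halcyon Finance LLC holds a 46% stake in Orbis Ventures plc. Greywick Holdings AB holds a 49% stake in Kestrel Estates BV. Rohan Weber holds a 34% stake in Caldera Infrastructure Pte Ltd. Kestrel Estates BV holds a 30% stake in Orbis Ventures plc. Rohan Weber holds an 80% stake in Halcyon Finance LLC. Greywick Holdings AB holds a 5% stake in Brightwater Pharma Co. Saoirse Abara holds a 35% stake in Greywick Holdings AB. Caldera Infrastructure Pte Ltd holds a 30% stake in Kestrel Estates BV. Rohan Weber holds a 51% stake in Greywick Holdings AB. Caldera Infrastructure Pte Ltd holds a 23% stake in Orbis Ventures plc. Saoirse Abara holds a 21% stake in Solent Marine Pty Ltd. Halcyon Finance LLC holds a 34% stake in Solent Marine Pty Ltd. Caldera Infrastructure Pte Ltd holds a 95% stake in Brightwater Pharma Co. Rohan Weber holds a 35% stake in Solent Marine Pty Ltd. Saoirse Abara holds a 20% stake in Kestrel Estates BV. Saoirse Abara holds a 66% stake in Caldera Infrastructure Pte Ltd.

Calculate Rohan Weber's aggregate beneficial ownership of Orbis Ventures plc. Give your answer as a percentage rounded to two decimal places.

Rohan reaches Orbis along 4 paths.
Via Caldera: 34% × 23% = 7.82%.
Via Caldera → Kestrel: 34% × 30% × 30% = 3.06%.
Via Greywick → Kestrel: 51% × 49% × 30% = 7.497%.
Via Halcyon: 80% × 46% = 36.8%.
Total: 7.82% + 3.06% + 7.497% + 36.8% = 55.177%.
Rounded: 55.18%.

55.18%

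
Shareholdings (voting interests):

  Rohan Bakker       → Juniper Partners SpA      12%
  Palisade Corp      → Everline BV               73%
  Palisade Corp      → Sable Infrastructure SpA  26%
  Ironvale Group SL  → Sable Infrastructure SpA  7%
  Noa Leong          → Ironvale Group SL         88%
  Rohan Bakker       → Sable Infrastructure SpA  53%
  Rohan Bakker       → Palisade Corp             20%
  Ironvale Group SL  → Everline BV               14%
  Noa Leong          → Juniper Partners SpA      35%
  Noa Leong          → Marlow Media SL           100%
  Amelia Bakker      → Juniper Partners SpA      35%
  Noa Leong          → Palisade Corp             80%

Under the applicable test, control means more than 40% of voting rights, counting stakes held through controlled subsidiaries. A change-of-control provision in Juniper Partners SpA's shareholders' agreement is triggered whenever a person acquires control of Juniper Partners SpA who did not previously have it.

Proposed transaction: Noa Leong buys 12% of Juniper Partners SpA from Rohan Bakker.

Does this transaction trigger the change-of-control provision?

Yes

The purchase adds only to Noa's holdings (Rohan's stake shrinks), so Noa is the only person who could newly come to control Juniper.
Noa holds 88% of Ironvale, so Noa controls Ironvale.
Noa holds 80% of Palisade, so Noa controls Palisade.
Palisade and Ironvale together hold 73% + 14% = 87% of Everline, so Noa controls Everline.
Noa holds 100% of Marlow, so Noa controls Marlow.
In Juniper, Noa's side holds only 35%, not > 40%.
So before the transaction, Noa does not control Juniper.
After the purchase, Noa's direct stake in Juniper rises to 35% + 12% = 47%, and Rohan's stake falls to 0%.
Noa holds 47% of Juniper, so Noa controls Juniper.
Noa did not control Juniper before and does after, so the clause is triggered.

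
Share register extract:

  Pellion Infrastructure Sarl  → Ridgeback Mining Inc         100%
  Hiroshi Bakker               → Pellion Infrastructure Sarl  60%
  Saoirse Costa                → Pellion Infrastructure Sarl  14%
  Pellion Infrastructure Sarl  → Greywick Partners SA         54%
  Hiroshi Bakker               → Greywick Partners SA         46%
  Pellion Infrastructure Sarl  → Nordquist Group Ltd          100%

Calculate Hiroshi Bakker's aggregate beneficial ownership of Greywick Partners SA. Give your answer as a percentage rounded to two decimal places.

Hiroshi reaches Greywick along 2 paths.
Via Pellion: 60% × 54% = 32.4%.
Direct stake: 46% = 46%.
Total: 32.4% + 46% = 78.4%.
Rounded: 78.40%.

78.40%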